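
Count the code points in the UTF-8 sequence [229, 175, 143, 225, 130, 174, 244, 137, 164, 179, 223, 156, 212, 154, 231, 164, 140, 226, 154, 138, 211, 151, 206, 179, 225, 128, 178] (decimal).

10

Byte at offset 0: 0xE5 = 11100101 → 3-byte char (#1). Advance 3.
Byte at offset 3: 0xE1 = 11100001 → 3-byte char (#2). Advance 3.
Byte at offset 6: 0xF4 = 11110100 → 4-byte char (#3). Advance 4.
Byte at offset 10: 0xDF = 11011111 → 2-byte char (#4). Advance 2.
Byte at offset 12: 0xD4 = 11010100 → 2-byte char (#5). Advance 2.
Byte at offset 14: 0xE7 = 11100111 → 3-byte char (#6). Advance 3.
Byte at offset 17: 0xE2 = 11100010 → 3-byte char (#7). Advance 3.
Byte at offset 20: 0xD3 = 11010011 → 2-byte char (#8). Advance 2.
Byte at offset 22: 0xCE = 11001110 → 2-byte char (#9). Advance 2.
Byte at offset 24: 0xE1 = 11100001 → 3-byte char (#10). Advance 3.
Reached end at offset 27 after 10 code points.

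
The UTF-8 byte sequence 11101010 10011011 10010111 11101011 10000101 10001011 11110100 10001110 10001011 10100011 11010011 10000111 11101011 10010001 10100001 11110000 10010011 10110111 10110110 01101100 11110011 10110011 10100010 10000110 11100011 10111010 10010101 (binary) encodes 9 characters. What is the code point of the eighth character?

U+F3886

Offset 0: leading byte 0xEA = 11101010 → 3-byte char #1 = EA 9B 97.
Offset 3: leading byte 0xEB = 11101011 → 3-byte char #2 = EB 85 8B.
Offset 6: leading byte 0xF4 = 11110100 → 4-byte char #3 = F4 8E 8B A3.
Offset 10: leading byte 0xD3 = 11010011 → 2-byte char #4 = D3 87.
Offset 12: leading byte 0xEB = 11101011 → 3-byte char #5 = EB 91 A1.
Offset 15: leading byte 0xF0 = 11110000 → 4-byte char #6 = F0 93 B7 B6.
Offset 19: leading byte 0x6C = 01101100 → 1-byte char #7 = 6C.
Offset 20: leading byte 0xF3 = 11110011 → 4-byte char #8 = F3 B3 A2 86.
Leading byte 0xF3 = 11110011 matches 11110xxx → 4-byte sequence.
Byte 1: 0xF3 = 11110011, payload 011 (3 bits).
Byte 2: 0xB3 = 10110011 (10xxxxxx ✓), payload 110011.
Byte 3: 0xA2 = 10100010 (10xxxxxx ✓), payload 100010.
Byte 4: 0x86 = 10000110 (10xxxxxx ✓), payload 000110.
Concatenate: 011110011100010000110 = 0xF3886 (21 bits → U+F3886).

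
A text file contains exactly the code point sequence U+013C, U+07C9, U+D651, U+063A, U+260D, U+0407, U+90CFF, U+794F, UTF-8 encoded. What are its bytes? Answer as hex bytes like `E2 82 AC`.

C4 BC DF 89 ED 99 91 D8 BA E2 98 8D D0 87 F2 90 B3 BF E7 A5 8F

U+013C: 2-byte form → C4 BC.
U+07C9: 2-byte form → DF 89.
U+D651: 3-byte form → ED 99 91.
U+063A: 2-byte form → D8 BA.
U+260D: 3-byte form → E2 98 8D.
U+0407: 2-byte form → D0 87.
U+90CFF: 4-byte form → F2 90 B3 BF.
U+794F: 3-byte form → E7 A5 8F.
Concatenated (21 bytes): C4 BC DF 89 ED 99 91 D8 BA E2 98 8D D0 87 F2 90 B3 BF E7 A5 8F.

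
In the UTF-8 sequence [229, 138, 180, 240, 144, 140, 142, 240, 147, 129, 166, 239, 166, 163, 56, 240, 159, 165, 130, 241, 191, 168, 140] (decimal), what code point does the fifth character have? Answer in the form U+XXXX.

U+0038

Offset 0: leading byte 0xE5 = 11100101 → 3-byte char #1 = E5 8A B4.
Offset 3: leading byte 0xF0 = 11110000 → 4-byte char #2 = F0 90 8C 8E.
Offset 7: leading byte 0xF0 = 11110000 → 4-byte char #3 = F0 93 81 A6.
Offset 11: leading byte 0xEF = 11101111 → 3-byte char #4 = EF A6 A3.
Offset 14: leading byte 0x38 = 00111000 → 1-byte char #5 = 38.
Leading byte 0x38 = 00111000 matches 0xxxxxxx → 1-byte sequence.
Byte 1: 0x38 = 00111000, payload 0111000 (7 bits).
Concatenate: 0111000 = 0x38 (7 bits → U+0038).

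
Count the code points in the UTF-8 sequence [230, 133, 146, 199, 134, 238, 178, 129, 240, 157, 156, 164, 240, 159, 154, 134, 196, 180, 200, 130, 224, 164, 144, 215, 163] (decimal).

9

Byte at offset 0: 0xE6 = 11100110 → 3-byte char (#1). Advance 3.
Byte at offset 3: 0xC7 = 11000111 → 2-byte char (#2). Advance 2.
Byte at offset 5: 0xEE = 11101110 → 3-byte char (#3). Advance 3.
Byte at offset 8: 0xF0 = 11110000 → 4-byte char (#4). Advance 4.
Byte at offset 12: 0xF0 = 11110000 → 4-byte char (#5). Advance 4.
Byte at offset 16: 0xC4 = 11000100 → 2-byte char (#6). Advance 2.
Byte at offset 18: 0xC8 = 11001000 → 2-byte char (#7). Advance 2.
Byte at offset 20: 0xE0 = 11100000 → 3-byte char (#8). Advance 3.
Byte at offset 23: 0xD7 = 11010111 → 2-byte char (#9). Advance 2.
Reached end at offset 25 after 9 code points.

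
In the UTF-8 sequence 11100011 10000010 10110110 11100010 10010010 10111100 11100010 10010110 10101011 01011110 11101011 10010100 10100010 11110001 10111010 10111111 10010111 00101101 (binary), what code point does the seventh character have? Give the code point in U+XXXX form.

U+002D

Offset 0: leading byte 0xE3 = 11100011 → 3-byte char #1 = E3 82 B6.
Offset 3: leading byte 0xE2 = 11100010 → 3-byte char #2 = E2 92 BC.
Offset 6: leading byte 0xE2 = 11100010 → 3-byte char #3 = E2 96 AB.
Offset 9: leading byte 0x5E = 01011110 → 1-byte char #4 = 5E.
Offset 10: leading byte 0xEB = 11101011 → 3-byte char #5 = EB 94 A2.
Offset 13: leading byte 0xF1 = 11110001 → 4-byte char #6 = F1 BA BF 97.
Offset 17: leading byte 0x2D = 00101101 → 1-byte char #7 = 2D.
Leading byte 0x2D = 00101101 matches 0xxxxxxx → 1-byte sequence.
Byte 1: 0x2D = 00101101, payload 0101101 (7 bits).
Concatenate: 0101101 = 0x2D (7 bits → U+002D).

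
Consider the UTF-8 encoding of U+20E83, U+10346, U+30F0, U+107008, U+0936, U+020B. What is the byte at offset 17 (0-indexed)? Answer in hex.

U+20E83 → 4-byte form F0 A0 BA 83 at offsets 0–3.
U+10346 → 4-byte form F0 90 8D 86 at offsets 4–7.
U+30F0 → 3-byte form E3 83 B0 at offsets 8–10.
U+107008 → 4-byte form F4 87 80 88 at offsets 11–14.
U+0936 → 3-byte form E0 A4 B6 at offsets 15–17.
Offset 17 falls in char 5's range; it's byte 3 of E0 A4 B6 = 0xB6.

0xB6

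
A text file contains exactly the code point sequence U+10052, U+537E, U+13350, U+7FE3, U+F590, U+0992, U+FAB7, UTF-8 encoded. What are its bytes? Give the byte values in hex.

U+10052: 4-byte form → F0 90 81 92.
U+537E: 3-byte form → E5 8D BE.
U+13350: 4-byte form → F0 93 8D 90.
U+7FE3: 3-byte form → E7 BF A3.
U+F590: 3-byte form → EF 96 90.
U+0992: 3-byte form → E0 A6 92.
U+FAB7: 3-byte form → EF AA B7.
Concatenated (23 bytes): F0 90 81 92 E5 8D BE F0 93 8D 90 E7 BF A3 EF 96 90 E0 A6 92 EF AA B7.

F0 90 81 92 E5 8D BE F0 93 8D 90 E7 BF A3 EF 96 90 E0 A6 92 EF AA B7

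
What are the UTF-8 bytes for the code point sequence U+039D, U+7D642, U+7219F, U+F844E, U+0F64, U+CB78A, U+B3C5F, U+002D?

U+039D: 2-byte form → CE 9D.
U+7D642: 4-byte form → F1 BD 99 82.
U+7219F: 4-byte form → F1 B2 86 9F.
U+F844E: 4-byte form → F3 B8 91 8E.
U+0F64: 3-byte form → E0 BD A4.
U+CB78A: 4-byte form → F3 8B 9E 8A.
U+B3C5F: 4-byte form → F2 B3 B1 9F.
U+002D: 1-byte form → 2D.
Concatenated (26 bytes): CE 9D F1 BD 99 82 F1 B2 86 9F F3 B8 91 8E E0 BD A4 F3 8B 9E 8A F2 B3 B1 9F 2D.

CE 9D F1 BD 99 82 F1 B2 86 9F F3 B8 91 8E E0 BD A4 F3 8B 9E 8A F2 B3 B1 9F 2D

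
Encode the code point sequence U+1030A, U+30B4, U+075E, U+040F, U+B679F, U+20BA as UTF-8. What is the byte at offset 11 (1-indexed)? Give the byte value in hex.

0x8F

1-indexed offset 11 is 0-indexed offset 10.
U+1030A → 4-byte form F0 90 8C 8A at offsets 0–3.
U+30B4 → 3-byte form E3 82 B4 at offsets 4–6.
U+075E → 2-byte form DD 9E at offsets 7–8.
U+040F → 2-byte form D0 8F at offsets 9–10.
Offset 10 falls in char 4's range; it's byte 2 of D0 8F = 0x8F.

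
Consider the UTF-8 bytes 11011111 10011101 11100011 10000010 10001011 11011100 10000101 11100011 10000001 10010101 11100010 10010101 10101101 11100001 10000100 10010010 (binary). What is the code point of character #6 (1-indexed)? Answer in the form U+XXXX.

U+1112

Offset 0: leading byte 0xDF = 11011111 → 2-byte char #1 = DF 9D.
Offset 2: leading byte 0xE3 = 11100011 → 3-byte char #2 = E3 82 8B.
Offset 5: leading byte 0xDC = 11011100 → 2-byte char #3 = DC 85.
Offset 7: leading byte 0xE3 = 11100011 → 3-byte char #4 = E3 81 95.
Offset 10: leading byte 0xE2 = 11100010 → 3-byte char #5 = E2 95 AD.
Offset 13: leading byte 0xE1 = 11100001 → 3-byte char #6 = E1 84 92.
Leading byte 0xE1 = 11100001 matches 1110xxxx → 3-byte sequence.
Byte 1: 0xE1 = 11100001, payload 0001 (4 bits).
Byte 2: 0x84 = 10000100 (10xxxxxx ✓), payload 000100.
Byte 3: 0x92 = 10010010 (10xxxxxx ✓), payload 010010.
Concatenate: 0001000100010010 = 0x1112 (16 bits → U+1112).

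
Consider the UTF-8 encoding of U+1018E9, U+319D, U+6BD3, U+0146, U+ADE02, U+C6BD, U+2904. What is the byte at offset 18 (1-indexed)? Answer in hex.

1-indexed offset 18 is 0-indexed offset 17.
U+1018E9 → 4-byte form F4 81 A3 A9 at offsets 0–3.
U+319D → 3-byte form E3 86 9D at offsets 4–6.
U+6BD3 → 3-byte form E6 AF 93 at offsets 7–9.
U+0146 → 2-byte form C5 86 at offsets 10–11.
U+ADE02 → 4-byte form F2 AD B8 82 at offsets 12–15.
U+C6BD → 3-byte form EC 9A BD at offsets 16–18.
Offset 17 falls in char 6's range; it's byte 2 of EC 9A BD = 0x9A.

0x9A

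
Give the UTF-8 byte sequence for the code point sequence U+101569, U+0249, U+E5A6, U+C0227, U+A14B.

F4 81 95 A9 C9 89 EE 96 A6 F3 80 88 A7 EA 85 8B

U+101569: 4-byte form → F4 81 95 A9.
U+0249: 2-byte form → C9 89.
U+E5A6: 3-byte form → EE 96 A6.
U+C0227: 4-byte form → F3 80 88 A7.
U+A14B: 3-byte form → EA 85 8B.
Concatenated (16 bytes): F4 81 95 A9 C9 89 EE 96 A6 F3 80 88 A7 EA 85 8B.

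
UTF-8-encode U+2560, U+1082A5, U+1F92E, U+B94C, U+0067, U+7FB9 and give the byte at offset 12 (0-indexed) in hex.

0xA5

U+2560 → 3-byte form E2 95 A0 at offsets 0–2.
U+1082A5 → 4-byte form F4 88 8A A5 at offsets 3–6.
U+1F92E → 4-byte form F0 9F A4 AE at offsets 7–10.
U+B94C → 3-byte form EB A5 8C at offsets 11–13.
Offset 12 falls in char 4's range; it's byte 2 of EB A5 8C = 0xA5.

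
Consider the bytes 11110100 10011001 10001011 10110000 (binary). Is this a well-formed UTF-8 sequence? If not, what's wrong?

Leading byte 0xF4 = 11110100 → 4-byte form.
Payload = 0x1192F0, which exceeds U+10FFFF, the maximum Unicode code point. (Leading bytes F5–FF, or F4 followed by ≥ 0x90, are invalid.)

invalid (encodes a value above U+10FFFF)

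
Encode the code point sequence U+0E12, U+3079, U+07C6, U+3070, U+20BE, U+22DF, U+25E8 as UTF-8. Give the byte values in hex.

E0 B8 92 E3 81 B9 DF 86 E3 81 B0 E2 82 BE E2 8B 9F E2 97 A8

U+0E12: 3-byte form → E0 B8 92.
U+3079: 3-byte form → E3 81 B9.
U+07C6: 2-byte form → DF 86.
U+3070: 3-byte form → E3 81 B0.
U+20BE: 3-byte form → E2 82 BE.
U+22DF: 3-byte form → E2 8B 9F.
U+25E8: 3-byte form → E2 97 A8.
Concatenated (20 bytes): E0 B8 92 E3 81 B9 DF 86 E3 81 B0 E2 82 BE E2 8B 9F E2 97 A8.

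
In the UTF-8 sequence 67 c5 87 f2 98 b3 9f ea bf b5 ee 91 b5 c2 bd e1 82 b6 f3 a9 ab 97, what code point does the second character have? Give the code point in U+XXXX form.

U+0147

Offset 0: leading byte 0x67 = 01100111 → 1-byte char #1 = 67.
Offset 1: leading byte 0xC5 = 11000101 → 2-byte char #2 = C5 87.
Leading byte 0xC5 = 11000101 matches 110xxxxx → 2-byte sequence.
Byte 1: 0xC5 = 11000101, payload 00101 (5 bits).
Byte 2: 0x87 = 10000111 (10xxxxxx ✓), payload 000111.
Concatenate: 00101000111 = 0x147 (11 bits → U+0147).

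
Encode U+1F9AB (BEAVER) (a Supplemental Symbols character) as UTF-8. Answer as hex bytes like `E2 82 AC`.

F0 9F A6 AB

U+1F9AB = 0x1F9AB = 129451 decimal. In range U+10000–U+10FFFF → 4-byte form: 11110xxx 10xxxxxx 10xxxxxx 10xxxxxx.
Binary (21 bits): 000011111100110101011.
Split 3+6+6+6: 000 | 011111 | 100110 | 101011.
Byte 1: 11110000 = 0xF0.
Byte 2: 10011111 = 0x9F.
Byte 3: 10100110 = 0xA6.
Byte 4: 10101011 = 0xAB.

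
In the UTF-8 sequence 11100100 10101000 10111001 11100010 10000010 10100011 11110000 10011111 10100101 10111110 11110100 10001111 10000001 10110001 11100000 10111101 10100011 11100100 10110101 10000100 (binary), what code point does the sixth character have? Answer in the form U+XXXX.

U+4D44

Offset 0: leading byte 0xE4 = 11100100 → 3-byte char #1 = E4 A8 B9.
Offset 3: leading byte 0xE2 = 11100010 → 3-byte char #2 = E2 82 A3.
Offset 6: leading byte 0xF0 = 11110000 → 4-byte char #3 = F0 9F A5 BE.
Offset 10: leading byte 0xF4 = 11110100 → 4-byte char #4 = F4 8F 81 B1.
Offset 14: leading byte 0xE0 = 11100000 → 3-byte char #5 = E0 BD A3.
Offset 17: leading byte 0xE4 = 11100100 → 3-byte char #6 = E4 B5 84.
Leading byte 0xE4 = 11100100 matches 1110xxxx → 3-byte sequence.
Byte 1: 0xE4 = 11100100, payload 0100 (4 bits).
Byte 2: 0xB5 = 10110101 (10xxxxxx ✓), payload 110101.
Byte 3: 0x84 = 10000100 (10xxxxxx ✓), payload 000100.
Concatenate: 0100110101000100 = 0x4D44 (16 bits → U+4D44).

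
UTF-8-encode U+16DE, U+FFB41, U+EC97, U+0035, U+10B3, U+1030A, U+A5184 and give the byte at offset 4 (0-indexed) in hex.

0xBF

U+16DE → 3-byte form E1 9B 9E at offsets 0–2.
U+FFB41 → 4-byte form F3 BF AD 81 at offsets 3–6.
Offset 4 falls in char 2's range; it's byte 2 of F3 BF AD 81 = 0xBF.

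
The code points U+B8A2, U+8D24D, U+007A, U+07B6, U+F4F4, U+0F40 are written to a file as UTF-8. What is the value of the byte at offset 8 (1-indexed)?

0x7A

1-indexed offset 8 is 0-indexed offset 7.
U+B8A2 → 3-byte form EB A2 A2 at offsets 0–2.
U+8D24D → 4-byte form F2 8D 89 8D at offsets 3–6.
U+007A → 1-byte form 7A at offsets 7–7.
Offset 7 falls in char 3's range; it's byte 1 of 7A = 0x7A.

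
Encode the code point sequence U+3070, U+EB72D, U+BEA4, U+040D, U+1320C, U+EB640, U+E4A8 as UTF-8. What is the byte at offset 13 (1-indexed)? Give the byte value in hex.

1-indexed offset 13 is 0-indexed offset 12.
U+3070 → 3-byte form E3 81 B0 at offsets 0–2.
U+EB72D → 4-byte form F3 AB 9C AD at offsets 3–6.
U+BEA4 → 3-byte form EB BA A4 at offsets 7–9.
U+040D → 2-byte form D0 8D at offsets 10–11.
U+1320C → 4-byte form F0 93 88 8C at offsets 12–15.
Offset 12 falls in char 5's range; it's byte 1 of F0 93 88 8C = 0xF0.

0xF0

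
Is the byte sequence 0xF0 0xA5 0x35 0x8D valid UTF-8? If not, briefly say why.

Leading byte 0xF0 = 11110000 → 4-byte form.
Byte 3 is 0x35 = 00110101, which is not 10xxxxxx — expected a continuation byte.

invalid (non-continuation byte where continuation expected)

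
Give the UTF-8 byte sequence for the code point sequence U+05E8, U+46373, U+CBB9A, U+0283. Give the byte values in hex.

D7 A8 F1 86 8D B3 F3 8B AE 9A CA 83

U+05E8: 2-byte form → D7 A8.
U+46373: 4-byte form → F1 86 8D B3.
U+CBB9A: 4-byte form → F3 8B AE 9A.
U+0283: 2-byte form → CA 83.
Concatenated (12 bytes): D7 A8 F1 86 8D B3 F3 8B AE 9A CA 83.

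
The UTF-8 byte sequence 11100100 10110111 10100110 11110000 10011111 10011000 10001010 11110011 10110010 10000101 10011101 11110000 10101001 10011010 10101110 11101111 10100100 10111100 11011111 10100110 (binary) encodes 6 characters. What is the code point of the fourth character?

Offset 0: leading byte 0xE4 = 11100100 → 3-byte char #1 = E4 B7 A6.
Offset 3: leading byte 0xF0 = 11110000 → 4-byte char #2 = F0 9F 98 8A.
Offset 7: leading byte 0xF3 = 11110011 → 4-byte char #3 = F3 B2 85 9D.
Offset 11: leading byte 0xF0 = 11110000 → 4-byte char #4 = F0 A9 9A AE.
Leading byte 0xF0 = 11110000 matches 11110xxx → 4-byte sequence.
Byte 1: 0xF0 = 11110000, payload 000 (3 bits).
Byte 2: 0xA9 = 10101001 (10xxxxxx ✓), payload 101001.
Byte 3: 0x9A = 10011010 (10xxxxxx ✓), payload 011010.
Byte 4: 0xAE = 10101110 (10xxxxxx ✓), payload 101110.
Concatenate: 000101001011010101110 = 0x296AE (21 bits → U+296AE).

U+296AE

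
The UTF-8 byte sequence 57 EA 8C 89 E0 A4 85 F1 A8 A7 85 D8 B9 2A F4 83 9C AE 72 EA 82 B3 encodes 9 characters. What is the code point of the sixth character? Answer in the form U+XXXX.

Offset 0: leading byte 0x57 = 01010111 → 1-byte char #1 = 57.
Offset 1: leading byte 0xEA = 11101010 → 3-byte char #2 = EA 8C 89.
Offset 4: leading byte 0xE0 = 11100000 → 3-byte char #3 = E0 A4 85.
Offset 7: leading byte 0xF1 = 11110001 → 4-byte char #4 = F1 A8 A7 85.
Offset 11: leading byte 0xD8 = 11011000 → 2-byte char #5 = D8 B9.
Offset 13: leading byte 0x2A = 00101010 → 1-byte char #6 = 2A.
Leading byte 0x2A = 00101010 matches 0xxxxxxx → 1-byte sequence.
Byte 1: 0x2A = 00101010, payload 0101010 (7 bits).
Concatenate: 0101010 = 0x2A (7 bits → U+002A).

U+002A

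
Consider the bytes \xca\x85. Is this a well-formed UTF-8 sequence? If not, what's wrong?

Leading byte 0xCA = 11001010 → 2-byte form.
Continuation bytes 0x85=10000101 all match 10xxxxxx.
Decoded value 0x285 is ≥ 0x80 (shortest form) and not a surrogate.

valid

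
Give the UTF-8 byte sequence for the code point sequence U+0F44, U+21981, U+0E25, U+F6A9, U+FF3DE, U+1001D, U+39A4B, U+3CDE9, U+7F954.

E0 BD 84 F0 A1 A6 81 E0 B8 A5 EF 9A A9 F3 BF 8F 9E F0 90 80 9D F0 B9 A9 8B F0 BC B7 A9 F1 BF A5 94

U+0F44: 3-byte form → E0 BD 84.
U+21981: 4-byte form → F0 A1 A6 81.
U+0E25: 3-byte form → E0 B8 A5.
U+F6A9: 3-byte form → EF 9A A9.
U+FF3DE: 4-byte form → F3 BF 8F 9E.
U+1001D: 4-byte form → F0 90 80 9D.
U+39A4B: 4-byte form → F0 B9 A9 8B.
U+3CDE9: 4-byte form → F0 BC B7 A9.
U+7F954: 4-byte form → F1 BF A5 94.
Concatenated (33 bytes): E0 BD 84 F0 A1 A6 81 E0 B8 A5 EF 9A A9 F3 BF 8F 9E F0 90 80 9D F0 B9 A9 8B F0 BC B7 A9 F1 BF A5 94.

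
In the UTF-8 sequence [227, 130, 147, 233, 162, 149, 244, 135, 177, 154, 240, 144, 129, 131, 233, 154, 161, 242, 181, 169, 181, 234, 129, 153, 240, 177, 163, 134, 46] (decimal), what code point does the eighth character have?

U+318C6

Offset 0: leading byte 0xE3 = 11100011 → 3-byte char #1 = E3 82 93.
Offset 3: leading byte 0xE9 = 11101001 → 3-byte char #2 = E9 A2 95.
Offset 6: leading byte 0xF4 = 11110100 → 4-byte char #3 = F4 87 B1 9A.
Offset 10: leading byte 0xF0 = 11110000 → 4-byte char #4 = F0 90 81 83.
Offset 14: leading byte 0xE9 = 11101001 → 3-byte char #5 = E9 9A A1.
Offset 17: leading byte 0xF2 = 11110010 → 4-byte char #6 = F2 B5 A9 B5.
Offset 21: leading byte 0xEA = 11101010 → 3-byte char #7 = EA 81 99.
Offset 24: leading byte 0xF0 = 11110000 → 4-byte char #8 = F0 B1 A3 86.
Leading byte 0xF0 = 11110000 matches 11110xxx → 4-byte sequence.
Byte 1: 0xF0 = 11110000, payload 000 (3 bits).
Byte 2: 0xB1 = 10110001 (10xxxxxx ✓), payload 110001.
Byte 3: 0xA3 = 10100011 (10xxxxxx ✓), payload 100011.
Byte 4: 0x86 = 10000110 (10xxxxxx ✓), payload 000110.
Concatenate: 000110001100011000110 = 0x318C6 (21 bits → U+318C6).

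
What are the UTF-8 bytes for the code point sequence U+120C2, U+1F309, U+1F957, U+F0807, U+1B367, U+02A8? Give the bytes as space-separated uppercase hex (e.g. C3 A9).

U+120C2: 4-byte form → F0 92 83 82.
U+1F309: 4-byte form → F0 9F 8C 89.
U+1F957: 4-byte form → F0 9F A5 97.
U+F0807: 4-byte form → F3 B0 A0 87.
U+1B367: 4-byte form → F0 9B 8D A7.
U+02A8: 2-byte form → CA A8.
Concatenated (22 bytes): F0 92 83 82 F0 9F 8C 89 F0 9F A5 97 F3 B0 A0 87 F0 9B 8D A7 CA A8.

F0 92 83 82 F0 9F 8C 89 F0 9F A5 97 F3 B0 A0 87 F0 9B 8D A7 CA A8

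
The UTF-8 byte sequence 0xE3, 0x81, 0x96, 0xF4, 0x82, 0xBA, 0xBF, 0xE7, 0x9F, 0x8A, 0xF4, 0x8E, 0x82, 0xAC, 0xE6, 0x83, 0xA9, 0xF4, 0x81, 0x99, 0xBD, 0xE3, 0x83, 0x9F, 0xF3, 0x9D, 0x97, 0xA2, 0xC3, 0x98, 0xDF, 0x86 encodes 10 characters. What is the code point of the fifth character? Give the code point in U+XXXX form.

U+60E9

Offset 0: leading byte 0xE3 = 11100011 → 3-byte char #1 = E3 81 96.
Offset 3: leading byte 0xF4 = 11110100 → 4-byte char #2 = F4 82 BA BF.
Offset 7: leading byte 0xE7 = 11100111 → 3-byte char #3 = E7 9F 8A.
Offset 10: leading byte 0xF4 = 11110100 → 4-byte char #4 = F4 8E 82 AC.
Offset 14: leading byte 0xE6 = 11100110 → 3-byte char #5 = E6 83 A9.
Leading byte 0xE6 = 11100110 matches 1110xxxx → 3-byte sequence.
Byte 1: 0xE6 = 11100110, payload 0110 (4 bits).
Byte 2: 0x83 = 10000011 (10xxxxxx ✓), payload 000011.
Byte 3: 0xA9 = 10101001 (10xxxxxx ✓), payload 101001.
Concatenate: 0110000011101001 = 0x60E9 (16 bits → U+60E9).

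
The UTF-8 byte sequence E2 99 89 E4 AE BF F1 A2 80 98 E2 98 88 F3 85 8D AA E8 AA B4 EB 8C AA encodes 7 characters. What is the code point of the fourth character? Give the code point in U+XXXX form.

U+2608

Offset 0: leading byte 0xE2 = 11100010 → 3-byte char #1 = E2 99 89.
Offset 3: leading byte 0xE4 = 11100100 → 3-byte char #2 = E4 AE BF.
Offset 6: leading byte 0xF1 = 11110001 → 4-byte char #3 = F1 A2 80 98.
Offset 10: leading byte 0xE2 = 11100010 → 3-byte char #4 = E2 98 88.
Leading byte 0xE2 = 11100010 matches 1110xxxx → 3-byte sequence.
Byte 1: 0xE2 = 11100010, payload 0010 (4 bits).
Byte 2: 0x98 = 10011000 (10xxxxxx ✓), payload 011000.
Byte 3: 0x88 = 10001000 (10xxxxxx ✓), payload 001000.
Concatenate: 0010011000001000 = 0x2608 (16 bits → U+2608).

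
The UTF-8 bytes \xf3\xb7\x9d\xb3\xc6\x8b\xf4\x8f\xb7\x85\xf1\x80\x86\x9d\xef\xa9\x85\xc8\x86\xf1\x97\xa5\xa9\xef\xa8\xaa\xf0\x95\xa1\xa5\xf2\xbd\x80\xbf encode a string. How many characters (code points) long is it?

10

Byte at offset 0: 0xF3 = 11110011 → 4-byte char (#1). Advance 4.
Byte at offset 4: 0xC6 = 11000110 → 2-byte char (#2). Advance 2.
Byte at offset 6: 0xF4 = 11110100 → 4-byte char (#3). Advance 4.
Byte at offset 10: 0xF1 = 11110001 → 4-byte char (#4). Advance 4.
Byte at offset 14: 0xEF = 11101111 → 3-byte char (#5). Advance 3.
Byte at offset 17: 0xC8 = 11001000 → 2-byte char (#6). Advance 2.
Byte at offset 19: 0xF1 = 11110001 → 4-byte char (#7). Advance 4.
Byte at offset 23: 0xEF = 11101111 → 3-byte char (#8). Advance 3.
Byte at offset 26: 0xF0 = 11110000 → 4-byte char (#9). Advance 4.
Byte at offset 30: 0xF2 = 11110010 → 4-byte char (#10). Advance 4.
Reached end at offset 34 after 10 code points.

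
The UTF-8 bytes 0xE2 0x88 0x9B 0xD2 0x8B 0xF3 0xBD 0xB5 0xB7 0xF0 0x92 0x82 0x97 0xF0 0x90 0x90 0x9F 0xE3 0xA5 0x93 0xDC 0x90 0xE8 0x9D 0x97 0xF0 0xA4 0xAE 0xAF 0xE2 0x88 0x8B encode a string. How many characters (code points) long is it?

10

Byte at offset 0: 0xE2 = 11100010 → 3-byte char (#1). Advance 3.
Byte at offset 3: 0xD2 = 11010010 → 2-byte char (#2). Advance 2.
Byte at offset 5: 0xF3 = 11110011 → 4-byte char (#3). Advance 4.
Byte at offset 9: 0xF0 = 11110000 → 4-byte char (#4). Advance 4.
Byte at offset 13: 0xF0 = 11110000 → 4-byte char (#5). Advance 4.
Byte at offset 17: 0xE3 = 11100011 → 3-byte char (#6). Advance 3.
Byte at offset 20: 0xDC = 11011100 → 2-byte char (#7). Advance 2.
Byte at offset 22: 0xE8 = 11101000 → 3-byte char (#8). Advance 3.
Byte at offset 25: 0xF0 = 11110000 → 4-byte char (#9). Advance 4.
Byte at offset 29: 0xE2 = 11100010 → 3-byte char (#10). Advance 3.
Reached end at offset 32 after 10 code points.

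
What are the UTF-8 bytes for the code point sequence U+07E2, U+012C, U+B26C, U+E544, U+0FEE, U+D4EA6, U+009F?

DF A2 C4 AC EB 89 AC EE 95 84 E0 BF AE F3 94 BA A6 C2 9F

U+07E2: 2-byte form → DF A2.
U+012C: 2-byte form → C4 AC.
U+B26C: 3-byte form → EB 89 AC.
U+E544: 3-byte form → EE 95 84.
U+0FEE: 3-byte form → E0 BF AE.
U+D4EA6: 4-byte form → F3 94 BA A6.
U+009F: 2-byte form → C2 9F.
Concatenated (19 bytes): DF A2 C4 AC EB 89 AC EE 95 84 E0 BF AE F3 94 BA A6 C2 9F.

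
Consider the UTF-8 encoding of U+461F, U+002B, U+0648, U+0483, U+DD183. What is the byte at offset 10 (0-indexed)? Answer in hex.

U+461F → 3-byte form E4 98 9F at offsets 0–2.
U+002B → 1-byte form 2B at offsets 3–3.
U+0648 → 2-byte form D9 88 at offsets 4–5.
U+0483 → 2-byte form D2 83 at offsets 6–7.
U+DD183 → 4-byte form F3 9D 86 83 at offsets 8–11.
Offset 10 falls in char 5's range; it's byte 3 of F3 9D 86 83 = 0x86.

0x86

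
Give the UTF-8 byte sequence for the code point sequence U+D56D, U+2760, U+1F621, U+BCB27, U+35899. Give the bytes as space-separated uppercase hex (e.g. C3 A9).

ED 95 AD E2 9D A0 F0 9F 98 A1 F2 BC AC A7 F0 B5 A2 99

U+D56D: 3-byte form → ED 95 AD.
U+2760: 3-byte form → E2 9D A0.
U+1F621: 4-byte form → F0 9F 98 A1.
U+BCB27: 4-byte form → F2 BC AC A7.
U+35899: 4-byte form → F0 B5 A2 99.
Concatenated (18 bytes): ED 95 AD E2 9D A0 F0 9F 98 A1 F2 BC AC A7 F0 B5 A2 99.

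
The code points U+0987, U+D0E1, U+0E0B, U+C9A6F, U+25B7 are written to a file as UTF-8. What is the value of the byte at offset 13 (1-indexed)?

0xAF

1-indexed offset 13 is 0-indexed offset 12.
U+0987 → 3-byte form E0 A6 87 at offsets 0–2.
U+D0E1 → 3-byte form ED 83 A1 at offsets 3–5.
U+0E0B → 3-byte form E0 B8 8B at offsets 6–8.
U+C9A6F → 4-byte form F3 89 A9 AF at offsets 9–12.
Offset 12 falls in char 4's range; it's byte 4 of F3 89 A9 AF = 0xAF.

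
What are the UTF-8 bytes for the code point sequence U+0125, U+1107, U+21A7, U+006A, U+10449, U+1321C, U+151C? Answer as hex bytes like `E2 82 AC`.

C4 A5 E1 84 87 E2 86 A7 6A F0 90 91 89 F0 93 88 9C E1 94 9C

U+0125: 2-byte form → C4 A5.
U+1107: 3-byte form → E1 84 87.
U+21A7: 3-byte form → E2 86 A7.
U+006A: 1-byte form → 6A.
U+10449: 4-byte form → F0 90 91 89.
U+1321C: 4-byte form → F0 93 88 9C.
U+151C: 3-byte form → E1 94 9C.
Concatenated (20 bytes): C4 A5 E1 84 87 E2 86 A7 6A F0 90 91 89 F0 93 88 9C E1 94 9C.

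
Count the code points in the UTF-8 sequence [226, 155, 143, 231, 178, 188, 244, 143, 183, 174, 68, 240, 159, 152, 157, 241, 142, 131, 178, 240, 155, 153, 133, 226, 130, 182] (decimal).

Byte at offset 0: 0xE2 = 11100010 → 3-byte char (#1). Advance 3.
Byte at offset 3: 0xE7 = 11100111 → 3-byte char (#2). Advance 3.
Byte at offset 6: 0xF4 = 11110100 → 4-byte char (#3). Advance 4.
Byte at offset 10: 0x44 = 01000100 → 1-byte char (#4). Advance 1.
Byte at offset 11: 0xF0 = 11110000 → 4-byte char (#5). Advance 4.
Byte at offset 15: 0xF1 = 11110001 → 4-byte char (#6). Advance 4.
Byte at offset 19: 0xF0 = 11110000 → 4-byte char (#7). Advance 4.
Byte at offset 23: 0xE2 = 11100010 → 3-byte char (#8). Advance 3.
Reached end at offset 26 after 8 code points.

8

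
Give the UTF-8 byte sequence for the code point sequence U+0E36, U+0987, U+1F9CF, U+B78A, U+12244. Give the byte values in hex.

E0 B8 B6 E0 A6 87 F0 9F A7 8F EB 9E 8A F0 92 89 84

U+0E36: 3-byte form → E0 B8 B6.
U+0987: 3-byte form → E0 A6 87.
U+1F9CF: 4-byte form → F0 9F A7 8F.
U+B78A: 3-byte form → EB 9E 8A.
U+12244: 4-byte form → F0 92 89 84.
Concatenated (17 bytes): E0 B8 B6 E0 A6 87 F0 9F A7 8F EB 9E 8A F0 92 89 84.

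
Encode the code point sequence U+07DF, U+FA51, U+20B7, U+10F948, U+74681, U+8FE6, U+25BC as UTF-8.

U+07DF: 2-byte form → DF 9F.
U+FA51: 3-byte form → EF A9 91.
U+20B7: 3-byte form → E2 82 B7.
U+10F948: 4-byte form → F4 8F A5 88.
U+74681: 4-byte form → F1 B4 9A 81.
U+8FE6: 3-byte form → E8 BF A6.
U+25BC: 3-byte form → E2 96 BC.
Concatenated (22 bytes): DF 9F EF A9 91 E2 82 B7 F4 8F A5 88 F1 B4 9A 81 E8 BF A6 E2 96 BC.

DF 9F EF A9 91 E2 82 B7 F4 8F A5 88 F1 B4 9A 81 E8 BF A6 E2 96 BC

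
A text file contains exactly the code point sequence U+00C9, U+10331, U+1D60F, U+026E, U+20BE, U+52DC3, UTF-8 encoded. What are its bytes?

U+00C9: 2-byte form → C3 89.
U+10331: 4-byte form → F0 90 8C B1.
U+1D60F: 4-byte form → F0 9D 98 8F.
U+026E: 2-byte form → C9 AE.
U+20BE: 3-byte form → E2 82 BE.
U+52DC3: 4-byte form → F1 92 B7 83.
Concatenated (19 bytes): C3 89 F0 90 8C B1 F0 9D 98 8F C9 AE E2 82 BE F1 92 B7 83.

C3 89 F0 90 8C B1 F0 9D 98 8F C9 AE E2 82 BE F1 92 B7 83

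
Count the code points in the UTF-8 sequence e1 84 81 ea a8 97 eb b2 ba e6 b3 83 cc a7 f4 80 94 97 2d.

7

Byte at offset 0: 0xE1 = 11100001 → 3-byte char (#1). Advance 3.
Byte at offset 3: 0xEA = 11101010 → 3-byte char (#2). Advance 3.
Byte at offset 6: 0xEB = 11101011 → 3-byte char (#3). Advance 3.
Byte at offset 9: 0xE6 = 11100110 → 3-byte char (#4). Advance 3.
Byte at offset 12: 0xCC = 11001100 → 2-byte char (#5). Advance 2.
Byte at offset 14: 0xF4 = 11110100 → 4-byte char (#6). Advance 4.
Byte at offset 18: 0x2D = 00101101 → 1-byte char (#7). Advance 1.
Reached end at offset 19 after 7 code points.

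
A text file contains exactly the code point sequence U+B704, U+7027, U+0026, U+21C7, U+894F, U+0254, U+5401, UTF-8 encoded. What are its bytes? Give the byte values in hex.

EB 9C 84 E7 80 A7 26 E2 87 87 E8 A5 8F C9 94 E5 90 81

U+B704: 3-byte form → EB 9C 84.
U+7027: 3-byte form → E7 80 A7.
U+0026: 1-byte form → 26.
U+21C7: 3-byte form → E2 87 87.
U+894F: 3-byte form → E8 A5 8F.
U+0254: 2-byte form → C9 94.
U+5401: 3-byte form → E5 90 81.
Concatenated (18 bytes): EB 9C 84 E7 80 A7 26 E2 87 87 E8 A5 8F C9 94 E5 90 81.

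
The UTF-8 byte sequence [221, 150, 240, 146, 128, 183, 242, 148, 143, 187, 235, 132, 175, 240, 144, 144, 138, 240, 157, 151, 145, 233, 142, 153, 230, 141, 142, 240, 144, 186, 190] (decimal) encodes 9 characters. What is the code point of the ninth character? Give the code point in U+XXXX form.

Offset 0: leading byte 0xDD = 11011101 → 2-byte char #1 = DD 96.
Offset 2: leading byte 0xF0 = 11110000 → 4-byte char #2 = F0 92 80 B7.
Offset 6: leading byte 0xF2 = 11110010 → 4-byte char #3 = F2 94 8F BB.
Offset 10: leading byte 0xEB = 11101011 → 3-byte char #4 = EB 84 AF.
Offset 13: leading byte 0xF0 = 11110000 → 4-byte char #5 = F0 90 90 8A.
Offset 17: leading byte 0xF0 = 11110000 → 4-byte char #6 = F0 9D 97 91.
Offset 21: leading byte 0xE9 = 11101001 → 3-byte char #7 = E9 8E 99.
Offset 24: leading byte 0xE6 = 11100110 → 3-byte char #8 = E6 8D 8E.
Offset 27: leading byte 0xF0 = 11110000 → 4-byte char #9 = F0 90 BA BE.
Leading byte 0xF0 = 11110000 matches 11110xxx → 4-byte sequence.
Byte 1: 0xF0 = 11110000, payload 000 (3 bits).
Byte 2: 0x90 = 10010000 (10xxxxxx ✓), payload 010000.
Byte 3: 0xBA = 10111010 (10xxxxxx ✓), payload 111010.
Byte 4: 0xBE = 10111110 (10xxxxxx ✓), payload 111110.
Concatenate: 000010000111010111110 = 0x10EBE (21 bits → U+10EBE).

U+10EBE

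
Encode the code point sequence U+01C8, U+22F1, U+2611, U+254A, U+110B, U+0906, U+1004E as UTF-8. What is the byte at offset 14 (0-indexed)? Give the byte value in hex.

U+01C8 → 2-byte form C7 88 at offsets 0–1.
U+22F1 → 3-byte form E2 8B B1 at offsets 2–4.
U+2611 → 3-byte form E2 98 91 at offsets 5–7.
U+254A → 3-byte form E2 95 8A at offsets 8–10.
U+110B → 3-byte form E1 84 8B at offsets 11–13.
U+0906 → 3-byte form E0 A4 86 at offsets 14–16.
Offset 14 falls in char 6's range; it's byte 1 of E0 A4 86 = 0xE0.

0xE0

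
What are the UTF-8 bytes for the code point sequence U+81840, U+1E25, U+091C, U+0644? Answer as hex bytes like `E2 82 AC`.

U+81840: 4-byte form → F2 81 A1 80.
U+1E25: 3-byte form → E1 B8 A5.
U+091C: 3-byte form → E0 A4 9C.
U+0644: 2-byte form → D9 84.
Concatenated (12 bytes): F2 81 A1 80 E1 B8 A5 E0 A4 9C D9 84.

F2 81 A1 80 E1 B8 A5 E0 A4 9C D9 84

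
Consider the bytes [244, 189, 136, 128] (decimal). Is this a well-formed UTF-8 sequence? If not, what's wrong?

Leading byte 0xF4 = 11110100 → 4-byte form.
Payload = 0x13D200, which exceeds U+10FFFF, the maximum Unicode code point. (Leading bytes F5–FF, or F4 followed by ≥ 0x90, are invalid.)

invalid (encodes a value above U+10FFFF)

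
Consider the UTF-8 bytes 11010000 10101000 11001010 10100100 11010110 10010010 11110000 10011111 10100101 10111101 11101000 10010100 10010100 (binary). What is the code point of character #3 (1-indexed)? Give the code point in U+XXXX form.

Offset 0: leading byte 0xD0 = 11010000 → 2-byte char #1 = D0 A8.
Offset 2: leading byte 0xCA = 11001010 → 2-byte char #2 = CA A4.
Offset 4: leading byte 0xD6 = 11010110 → 2-byte char #3 = D6 92.
Leading byte 0xD6 = 11010110 matches 110xxxxx → 2-byte sequence.
Byte 1: 0xD6 = 11010110, payload 10110 (5 bits).
Byte 2: 0x92 = 10010010 (10xxxxxx ✓), payload 010010.
Concatenate: 10110010010 = 0x592 (11 bits → U+0592).

U+0592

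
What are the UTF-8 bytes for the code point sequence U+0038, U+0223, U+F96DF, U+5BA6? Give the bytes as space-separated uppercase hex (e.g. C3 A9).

U+0038: 1-byte form → 38.
U+0223: 2-byte form → C8 A3.
U+F96DF: 4-byte form → F3 B9 9B 9F.
U+5BA6: 3-byte form → E5 AE A6.
Concatenated (10 bytes): 38 C8 A3 F3 B9 9B 9F E5 AE A6.

38 C8 A3 F3 B9 9B 9F E5 AE A6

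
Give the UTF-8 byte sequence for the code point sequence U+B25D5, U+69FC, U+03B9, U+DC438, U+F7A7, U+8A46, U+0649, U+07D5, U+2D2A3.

F2 B2 97 95 E6 A7 BC CE B9 F3 9C 90 B8 EF 9E A7 E8 A9 86 D9 89 DF 95 F0 AD 8A A3

U+B25D5: 4-byte form → F2 B2 97 95.
U+69FC: 3-byte form → E6 A7 BC.
U+03B9: 2-byte form → CE B9.
U+DC438: 4-byte form → F3 9C 90 B8.
U+F7A7: 3-byte form → EF 9E A7.
U+8A46: 3-byte form → E8 A9 86.
U+0649: 2-byte form → D9 89.
U+07D5: 2-byte form → DF 95.
U+2D2A3: 4-byte form → F0 AD 8A A3.
Concatenated (27 bytes): F2 B2 97 95 E6 A7 BC CE B9 F3 9C 90 B8 EF 9E A7 E8 A9 86 D9 89 DF 95 F0 AD 8A A3.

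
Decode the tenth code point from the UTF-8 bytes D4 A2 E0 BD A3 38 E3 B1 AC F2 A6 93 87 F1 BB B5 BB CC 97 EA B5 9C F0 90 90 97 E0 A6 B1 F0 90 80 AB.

Offset 0: leading byte 0xD4 = 11010100 → 2-byte char #1 = D4 A2.
Offset 2: leading byte 0xE0 = 11100000 → 3-byte char #2 = E0 BD A3.
Offset 5: leading byte 0x38 = 00111000 → 1-byte char #3 = 38.
Offset 6: leading byte 0xE3 = 11100011 → 3-byte char #4 = E3 B1 AC.
Offset 9: leading byte 0xF2 = 11110010 → 4-byte char #5 = F2 A6 93 87.
Offset 13: leading byte 0xF1 = 11110001 → 4-byte char #6 = F1 BB B5 BB.
Offset 17: leading byte 0xCC = 11001100 → 2-byte char #7 = CC 97.
Offset 19: leading byte 0xEA = 11101010 → 3-byte char #8 = EA B5 9C.
Offset 22: leading byte 0xF0 = 11110000 → 4-byte char #9 = F0 90 90 97.
Offset 26: leading byte 0xE0 = 11100000 → 3-byte char #10 = E0 A6 B1.
Leading byte 0xE0 = 11100000 matches 1110xxxx → 3-byte sequence.
Byte 1: 0xE0 = 11100000, payload 0000 (4 bits).
Byte 2: 0xA6 = 10100110 (10xxxxxx ✓), payload 100110.
Byte 3: 0xB1 = 10110001 (10xxxxxx ✓), payload 110001.
Concatenate: 0000100110110001 = 0x9B1 (16 bits → U+09B1).

U+09B1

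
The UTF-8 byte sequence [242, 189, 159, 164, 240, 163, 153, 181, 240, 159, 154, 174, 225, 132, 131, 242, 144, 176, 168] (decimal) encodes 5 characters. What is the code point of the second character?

U+23675

Offset 0: leading byte 0xF2 = 11110010 → 4-byte char #1 = F2 BD 9F A4.
Offset 4: leading byte 0xF0 = 11110000 → 4-byte char #2 = F0 A3 99 B5.
Leading byte 0xF0 = 11110000 matches 11110xxx → 4-byte sequence.
Byte 1: 0xF0 = 11110000, payload 000 (3 bits).
Byte 2: 0xA3 = 10100011 (10xxxxxx ✓), payload 100011.
Byte 3: 0x99 = 10011001 (10xxxxxx ✓), payload 011001.
Byte 4: 0xB5 = 10110101 (10xxxxxx ✓), payload 110101.
Concatenate: 000100011011001110101 = 0x23675 (21 bits → U+23675).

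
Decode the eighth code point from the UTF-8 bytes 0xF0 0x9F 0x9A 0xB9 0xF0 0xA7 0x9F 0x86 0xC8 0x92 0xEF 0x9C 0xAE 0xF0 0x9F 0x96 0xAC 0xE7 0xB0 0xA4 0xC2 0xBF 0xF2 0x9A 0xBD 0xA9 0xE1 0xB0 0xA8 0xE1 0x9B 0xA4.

Offset 0: leading byte 0xF0 = 11110000 → 4-byte char #1 = F0 9F 9A B9.
Offset 4: leading byte 0xF0 = 11110000 → 4-byte char #2 = F0 A7 9F 86.
Offset 8: leading byte 0xC8 = 11001000 → 2-byte char #3 = C8 92.
Offset 10: leading byte 0xEF = 11101111 → 3-byte char #4 = EF 9C AE.
Offset 13: leading byte 0xF0 = 11110000 → 4-byte char #5 = F0 9F 96 AC.
Offset 17: leading byte 0xE7 = 11100111 → 3-byte char #6 = E7 B0 A4.
Offset 20: leading byte 0xC2 = 11000010 → 2-byte char #7 = C2 BF.
Offset 22: leading byte 0xF2 = 11110010 → 4-byte char #8 = F2 9A BD A9.
Leading byte 0xF2 = 11110010 matches 11110xxx → 4-byte sequence.
Byte 1: 0xF2 = 11110010, payload 010 (3 bits).
Byte 2: 0x9A = 10011010 (10xxxxxx ✓), payload 011010.
Byte 3: 0xBD = 10111101 (10xxxxxx ✓), payload 111101.
Byte 4: 0xA9 = 10101001 (10xxxxxx ✓), payload 101001.
Concatenate: 010011010111101101001 = 0x9AF69 (21 bits → U+9AF69).

U+9AF69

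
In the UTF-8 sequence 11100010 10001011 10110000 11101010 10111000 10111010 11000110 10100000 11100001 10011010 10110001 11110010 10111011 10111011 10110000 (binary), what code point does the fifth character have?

Offset 0: leading byte 0xE2 = 11100010 → 3-byte char #1 = E2 8B B0.
Offset 3: leading byte 0xEA = 11101010 → 3-byte char #2 = EA B8 BA.
Offset 6: leading byte 0xC6 = 11000110 → 2-byte char #3 = C6 A0.
Offset 8: leading byte 0xE1 = 11100001 → 3-byte char #4 = E1 9A B1.
Offset 11: leading byte 0xF2 = 11110010 → 4-byte char #5 = F2 BB BB B0.
Leading byte 0xF2 = 11110010 matches 11110xxx → 4-byte sequence.
Byte 1: 0xF2 = 11110010, payload 010 (3 bits).
Byte 2: 0xBB = 10111011 (10xxxxxx ✓), payload 111011.
Byte 3: 0xBB = 10111011 (10xxxxxx ✓), payload 111011.
Byte 4: 0xB0 = 10110000 (10xxxxxx ✓), payload 110000.
Concatenate: 010111011111011110000 = 0xBBEF0 (21 bits → U+BBEF0).

U+BBEF0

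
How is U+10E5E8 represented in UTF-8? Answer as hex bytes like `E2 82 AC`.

F4 8E 97 A8

U+10E5E8 = 0x10E5E8 = 1107432 decimal. In range U+10000–U+10FFFF → 4-byte form: 11110xxx 10xxxxxx 10xxxxxx 10xxxxxx.
Binary (21 bits): 100001110010111101000.
Split 3+6+6+6: 100 | 001110 | 010111 | 101000.
Byte 1: 11110100 = 0xF4.
Byte 2: 10001110 = 0x8E.
Byte 3: 10010111 = 0x97.
Byte 4: 10101000 = 0xA8.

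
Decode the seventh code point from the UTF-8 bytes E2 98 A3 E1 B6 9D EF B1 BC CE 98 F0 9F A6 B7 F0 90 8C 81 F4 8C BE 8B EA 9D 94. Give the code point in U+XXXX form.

Offset 0: leading byte 0xE2 = 11100010 → 3-byte char #1 = E2 98 A3.
Offset 3: leading byte 0xE1 = 11100001 → 3-byte char #2 = E1 B6 9D.
Offset 6: leading byte 0xEF = 11101111 → 3-byte char #3 = EF B1 BC.
Offset 9: leading byte 0xCE = 11001110 → 2-byte char #4 = CE 98.
Offset 11: leading byte 0xF0 = 11110000 → 4-byte char #5 = F0 9F A6 B7.
Offset 15: leading byte 0xF0 = 11110000 → 4-byte char #6 = F0 90 8C 81.
Offset 19: leading byte 0xF4 = 11110100 → 4-byte char #7 = F4 8C BE 8B.
Leading byte 0xF4 = 11110100 matches 11110xxx → 4-byte sequence.
Byte 1: 0xF4 = 11110100, payload 100 (3 bits).
Byte 2: 0x8C = 10001100 (10xxxxxx ✓), payload 001100.
Byte 3: 0xBE = 10111110 (10xxxxxx ✓), payload 111110.
Byte 4: 0x8B = 10001011 (10xxxxxx ✓), payload 001011.
Concatenate: 100001100111110001011 = 0x10CF8B (21 bits → U+10CF8B).

U+10CF8B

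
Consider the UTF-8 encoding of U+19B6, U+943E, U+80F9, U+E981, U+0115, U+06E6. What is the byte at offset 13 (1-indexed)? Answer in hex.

0xC4

1-indexed offset 13 is 0-indexed offset 12.
U+19B6 → 3-byte form E1 A6 B6 at offsets 0–2.
U+943E → 3-byte form E9 90 BE at offsets 3–5.
U+80F9 → 3-byte form E8 83 B9 at offsets 6–8.
U+E981 → 3-byte form EE A6 81 at offsets 9–11.
U+0115 → 2-byte form C4 95 at offsets 12–13.
Offset 12 falls in char 5's range; it's byte 1 of C4 95 = 0xC4.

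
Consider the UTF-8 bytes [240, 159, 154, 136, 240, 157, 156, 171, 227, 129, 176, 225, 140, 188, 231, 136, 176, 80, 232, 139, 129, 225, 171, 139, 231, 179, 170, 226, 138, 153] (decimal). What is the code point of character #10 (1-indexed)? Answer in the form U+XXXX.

Offset 0: leading byte 0xF0 = 11110000 → 4-byte char #1 = F0 9F 9A 88.
Offset 4: leading byte 0xF0 = 11110000 → 4-byte char #2 = F0 9D 9C AB.
Offset 8: leading byte 0xE3 = 11100011 → 3-byte char #3 = E3 81 B0.
Offset 11: leading byte 0xE1 = 11100001 → 3-byte char #4 = E1 8C BC.
Offset 14: leading byte 0xE7 = 11100111 → 3-byte char #5 = E7 88 B0.
Offset 17: leading byte 0x50 = 01010000 → 1-byte char #6 = 50.
Offset 18: leading byte 0xE8 = 11101000 → 3-byte char #7 = E8 8B 81.
Offset 21: leading byte 0xE1 = 11100001 → 3-byte char #8 = E1 AB 8B.
Offset 24: leading byte 0xE7 = 11100111 → 3-byte char #9 = E7 B3 AA.
Offset 27: leading byte 0xE2 = 11100010 → 3-byte char #10 = E2 8A 99.
Leading byte 0xE2 = 11100010 matches 1110xxxx → 3-byte sequence.
Byte 1: 0xE2 = 11100010, payload 0010 (4 bits).
Byte 2: 0x8A = 10001010 (10xxxxxx ✓), payload 001010.
Byte 3: 0x99 = 10011001 (10xxxxxx ✓), payload 011001.
Concatenate: 0010001010011001 = 0x2299 (16 bits → U+2299).

U+2299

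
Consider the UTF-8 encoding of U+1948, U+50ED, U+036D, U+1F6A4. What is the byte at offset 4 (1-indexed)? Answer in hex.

0xE5

1-indexed offset 4 is 0-indexed offset 3.
U+1948 → 3-byte form E1 A5 88 at offsets 0–2.
U+50ED → 3-byte form E5 83 AD at offsets 3–5.
Offset 3 falls in char 2's range; it's byte 1 of E5 83 AD = 0xE5.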